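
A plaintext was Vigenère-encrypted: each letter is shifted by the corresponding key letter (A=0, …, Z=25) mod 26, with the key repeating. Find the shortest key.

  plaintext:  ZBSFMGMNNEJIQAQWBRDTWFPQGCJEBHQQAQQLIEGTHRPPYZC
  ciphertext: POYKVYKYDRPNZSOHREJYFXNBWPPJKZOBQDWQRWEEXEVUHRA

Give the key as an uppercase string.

  i= 0: P-Z = 16 → Q
  i= 1: O-B = 13 → N
  i= 2: Y-S =  6 → G
  i= 3: K-F =  5 → F
  i= 4: V-M =  9 → J
  i= 5: Y-G = 18 → S
  i= 6: K-M = 24 → Y
  i= 7: Y-N = 11 → L
  i= 8: D-N = 16 → Q
  i= 9: R-E = 13 → N
  i=10: P-J =  6 → G
  i=11: N-I =  5 → F
  i=12: Z-Q =  9 → J
  i=13: S-A = 18 → S
  i=14: O-Q = 24 → Y
  i=15: H-W = 11 → L
  i=16: R-B = 16 → Q
  i=17: E-R = 13 → N
  i=18: J-D =  6 → G
  i=19: Y-T =  5 → F
  i=20: F-W =  9 → J
  i=21: X-F = 18 → S
  i=22: N-P = 24 → Y
  i=23: B-Q = 11 → L
  i=24: W-G = 16 → Q
  i=25: P-C = 13 → N
  i=26: P-J =  6 → G
  i=27: J-E =  5 → F
  i=28: K-B =  9 → J
  i=29: Z-H = 18 → S
  i=30: O-Q = 24 → Y
  i=31: B-Q = 11 → L
  i=32: Q-A = 16 → Q
  i=33: D-Q = 13 → N
  i=34: W-Q =  6 → G
  i=35: Q-L =  5 → F
  i=36: R-I =  9 → J
  i=37: W-E = 18 → S
  i=38: E-G = 24 → Y
  i=39: E-T = 11 → L
  i=40: X-H = 16 → Q
  i=41: E-R = 13 → N
  i=42: V-P =  6 → G
  i=43: U-P =  5 → F
  i=44: H-Y =  9 → J
  i=45: R-Z = 18 → S
  i=46: A-C = 24 → Y
  shifts repeat with period 8: QNGFJSYL

QNGFJSYL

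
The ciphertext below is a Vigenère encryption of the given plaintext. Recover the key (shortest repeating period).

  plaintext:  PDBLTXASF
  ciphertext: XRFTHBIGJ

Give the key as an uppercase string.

IOE

  i= 0: X-P =  8 → I
  i= 1: R-D = 14 → O
  i= 2: F-B =  4 → E
  i= 3: T-L =  8 → I
  i= 4: H-T = 14 → O
  i= 5: B-X =  4 → E
  i= 6: I-A =  8 → I
  i= 7: G-S = 14 → O
  i= 8: J-F =  4 → E
  shifts repeat with period 3: IOE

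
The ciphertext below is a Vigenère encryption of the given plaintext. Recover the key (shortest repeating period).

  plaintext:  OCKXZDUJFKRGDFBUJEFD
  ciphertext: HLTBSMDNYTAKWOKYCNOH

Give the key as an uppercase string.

TJJE

  i= 0: H-O = 19 → T
  i= 1: L-C =  9 → J
  i= 2: T-K =  9 → J
  i= 3: B-X =  4 → E
  i= 4: S-Z = 19 → T
  i= 5: M-D =  9 → J
  i= 6: D-U =  9 → J
  i= 7: N-J =  4 → E
  i= 8: Y-F = 19 → T
  i= 9: T-K =  9 → J
  i=10: A-R =  9 → J
  i=11: K-G =  4 → E
  i=12: W-D = 19 → T
  i=13: O-F =  9 → J
  i=14: K-B =  9 → J
  i=15: Y-U =  4 → E
  i=16: C-J = 19 → T
  i=17: N-E =  9 → J
  i=18: O-F =  9 → J
  i=19: H-D =  4 → E
  shifts repeat with period 4: TJJE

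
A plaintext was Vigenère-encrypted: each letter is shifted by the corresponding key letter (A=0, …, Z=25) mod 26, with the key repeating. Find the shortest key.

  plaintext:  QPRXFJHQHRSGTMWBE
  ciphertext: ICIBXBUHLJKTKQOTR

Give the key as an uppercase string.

  i= 0: I-Q = 18 → S
  i= 1: C-P = 13 → N
  i= 2: I-R = 17 → R
  i= 3: B-X =  4 → E
  i= 4: X-F = 18 → S
  i= 5: B-J = 18 → S
  i= 6: U-H = 13 → N
  i= 7: H-Q = 17 → R
  i= 8: L-H =  4 → E
  i= 9: J-R = 18 → S
  i=10: K-S = 18 → S
  i=11: T-G = 13 → N
  i=12: K-T = 17 → R
  i=13: Q-M =  4 → E
  i=14: O-W = 18 → S
  i=15: T-B = 18 → S
  i=16: R-E = 13 → N
  shifts repeat with period 5: SNRES

SNRES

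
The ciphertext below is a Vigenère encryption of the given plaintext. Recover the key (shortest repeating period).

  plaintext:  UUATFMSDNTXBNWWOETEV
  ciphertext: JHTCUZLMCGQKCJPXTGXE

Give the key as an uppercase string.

PNTJ

  i= 0: J-U = 15 → P
  i= 1: H-U = 13 → N
  i= 2: T-A = 19 → T
  i= 3: C-T =  9 → J
  i= 4: U-F = 15 → P
  i= 5: Z-M = 13 → N
  i= 6: L-S = 19 → T
  i= 7: M-D =  9 → J
  i= 8: C-N = 15 → P
  i= 9: G-T = 13 → N
  i=10: Q-X = 19 → T
  i=11: K-B =  9 → J
  i=12: C-N = 15 → P
  i=13: J-W = 13 → N
  i=14: P-W = 19 → T
  i=15: X-O =  9 → J
  i=16: T-E = 15 → P
  i=17: G-T = 13 → N
  i=18: X-E = 19 → T
  i=19: E-V =  9 → J
  shifts repeat with period 4: PNTJ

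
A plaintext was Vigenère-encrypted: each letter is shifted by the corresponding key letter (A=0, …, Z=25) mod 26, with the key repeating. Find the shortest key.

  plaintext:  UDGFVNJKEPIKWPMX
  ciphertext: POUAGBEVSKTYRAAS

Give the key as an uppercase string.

  i= 0: P-U = 21 → V
  i= 1: O-D = 11 → L
  i= 2: U-G = 14 → O
  i= 3: A-F = 21 → V
  i= 4: G-V = 11 → L
  i= 5: B-N = 14 → O
  i= 6: E-J = 21 → V
  i= 7: V-K = 11 → L
  i= 8: S-E = 14 → O
  i= 9: K-P = 21 → V
  i=10: T-I = 11 → L
  i=11: Y-K = 14 → O
  i=12: R-W = 21 → V
  i=13: A-P = 11 → L
  i=14: A-M = 14 → O
  i=15: S-X = 21 → V
  shifts repeat with period 3: VLO

VLO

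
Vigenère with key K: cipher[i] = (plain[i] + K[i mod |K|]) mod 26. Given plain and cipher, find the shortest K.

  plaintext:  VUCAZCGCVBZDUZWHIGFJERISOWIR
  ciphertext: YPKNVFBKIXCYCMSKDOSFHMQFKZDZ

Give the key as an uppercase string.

DVINW

  i= 0: Y-V =  3 → D
  i= 1: P-U = 21 → V
  i= 2: K-C =  8 → I
  i= 3: N-A = 13 → N
  i= 4: V-Z = 22 → W
  i= 5: F-C =  3 → D
  i= 6: B-G = 21 → V
  i= 7: K-C =  8 → I
  i= 8: I-V = 13 → N
  i= 9: X-B = 22 → W
  i=10: C-Z =  3 → D
  i=11: Y-D = 21 → V
  i=12: C-U =  8 → I
  i=13: M-Z = 13 → N
  i=14: S-W = 22 → W
  i=15: K-H =  3 → D
  i=16: D-I = 21 → V
  i=17: O-G =  8 → I
  i=18: S-F = 13 → N
  i=19: F-J = 22 → W
  i=20: H-E =  3 → D
  i=21: M-R = 21 → V
  i=22: Q-I =  8 → I
  i=23: F-S = 13 → N
  i=24: K-O = 22 → W
  i=25: Z-W =  3 → D
  i=26: D-I = 21 → V
  i=27: Z-R =  8 → I
  shifts repeat with period 5: DVINW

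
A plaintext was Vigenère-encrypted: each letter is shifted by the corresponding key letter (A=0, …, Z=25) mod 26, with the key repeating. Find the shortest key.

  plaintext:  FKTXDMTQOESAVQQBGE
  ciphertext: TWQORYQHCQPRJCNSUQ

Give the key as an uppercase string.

  i= 0: T-F = 14 → O
  i= 1: W-K = 12 → M
  i= 2: Q-T = 23 → X
  i= 3: O-X = 17 → R
  i= 4: R-D = 14 → O
  i= 5: Y-M = 12 → M
  i= 6: Q-T = 23 → X
  i= 7: H-Q = 17 → R
  i= 8: C-O = 14 → O
  i= 9: Q-E = 12 → M
  i=10: P-S = 23 → X
  i=11: R-A = 17 → R
  i=12: J-V = 14 → O
  i=13: C-Q = 12 → M
  i=14: N-Q = 23 → X
  i=15: S-B = 17 → R
  i=16: U-G = 14 → O
  i=17: Q-E = 12 → M
  shifts repeat with period 4: OMXR

OMXR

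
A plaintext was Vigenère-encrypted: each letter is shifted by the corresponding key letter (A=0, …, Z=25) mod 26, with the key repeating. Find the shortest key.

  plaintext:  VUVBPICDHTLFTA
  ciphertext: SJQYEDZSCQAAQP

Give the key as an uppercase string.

XPV

  i= 0: S-V = 23 → X
  i= 1: J-U = 15 → P
  i= 2: Q-V = 21 → V
  i= 3: Y-B = 23 → X
  i= 4: E-P = 15 → P
  i= 5: D-I = 21 → V
  i= 6: Z-C = 23 → X
  i= 7: S-D = 15 → P
  i= 8: C-H = 21 → V
  i= 9: Q-T = 23 → X
  i=10: A-L = 15 → P
  i=11: A-F = 21 → V
  i=12: Q-T = 23 → X
  i=13: P-A = 15 → P
  shifts repeat with period 3: XPV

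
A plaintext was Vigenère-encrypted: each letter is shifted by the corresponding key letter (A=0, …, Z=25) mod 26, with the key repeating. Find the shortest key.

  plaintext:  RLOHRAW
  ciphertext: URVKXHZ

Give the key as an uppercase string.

DGH

  i= 0: U-R =  3 → D
  i= 1: R-L =  6 → G
  i= 2: V-O =  7 → H
  i= 3: K-H =  3 → D
  i= 4: X-R =  6 → G
  i= 5: H-A =  7 → H
  i= 6: Z-W =  3 → D
  shifts repeat with period 3: DGH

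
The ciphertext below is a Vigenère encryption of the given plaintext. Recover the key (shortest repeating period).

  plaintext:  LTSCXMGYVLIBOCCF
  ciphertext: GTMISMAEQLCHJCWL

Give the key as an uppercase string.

  i= 0: G-L = 21 → V
  i= 1: T-T =  0 → A
  i= 2: M-S = 20 → U
  i= 3: I-C =  6 → G
  i= 4: S-X = 21 → V
  i= 5: M-M =  0 → A
  i= 6: A-G = 20 → U
  i= 7: E-Y =  6 → G
  i= 8: Q-V = 21 → V
  i= 9: L-L =  0 → A
  i=10: C-I = 20 → U
  i=11: H-B =  6 → G
  i=12: J-O = 21 → V
  i=13: C-C =  0 → A
  i=14: W-C = 20 → U
  i=15: L-F =  6 → G
  shifts repeat with period 4: VAUG

VAUG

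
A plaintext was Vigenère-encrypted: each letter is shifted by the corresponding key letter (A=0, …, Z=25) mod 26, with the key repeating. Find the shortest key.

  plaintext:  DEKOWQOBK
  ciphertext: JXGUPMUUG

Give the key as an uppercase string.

GTW

  i= 0: J-D =  6 → G
  i= 1: X-E = 19 → T
  i= 2: G-K = 22 → W
  i= 3: U-O =  6 → G
  i= 4: P-W = 19 → T
  i= 5: M-Q = 22 → W
  i= 6: U-O =  6 → G
  i= 7: U-B = 19 → T
  i= 8: G-K = 22 → W
  shifts repeat with period 3: GTW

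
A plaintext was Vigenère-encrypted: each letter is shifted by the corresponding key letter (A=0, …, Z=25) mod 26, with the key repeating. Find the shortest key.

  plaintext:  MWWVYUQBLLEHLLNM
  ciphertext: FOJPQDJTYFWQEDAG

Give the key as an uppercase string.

TSNUSJ

  i= 0: F-M = 19 → T
  i= 1: O-W = 18 → S
  i= 2: J-W = 13 → N
  i= 3: P-V = 20 → U
  i= 4: Q-Y = 18 → S
  i= 5: D-U =  9 → J
  i= 6: J-Q = 19 → T
  i= 7: T-B = 18 → S
  i= 8: Y-L = 13 → N
  i= 9: F-L = 20 → U
  i=10: W-E = 18 → S
  i=11: Q-H =  9 → J
  i=12: E-L = 19 → T
  i=13: D-L = 18 → S
  i=14: A-N = 13 → N
  i=15: G-M = 20 → U
  shifts repeat with period 6: TSNUSJ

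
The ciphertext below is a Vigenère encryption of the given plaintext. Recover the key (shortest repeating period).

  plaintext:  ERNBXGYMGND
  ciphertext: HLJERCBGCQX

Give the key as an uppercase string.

  i= 0: H-E =  3 → D
  i= 1: L-R = 20 → U
  i= 2: J-N = 22 → W
  i= 3: E-B =  3 → D
  i= 4: R-X = 20 → U
  i= 5: C-G = 22 → W
  i= 6: B-Y =  3 → D
  i= 7: G-M = 20 → U
  i= 8: C-G = 22 → W
  i= 9: Q-N =  3 → D
  i=10: X-D = 20 → U
  shifts repeat with period 3: DUW

DUW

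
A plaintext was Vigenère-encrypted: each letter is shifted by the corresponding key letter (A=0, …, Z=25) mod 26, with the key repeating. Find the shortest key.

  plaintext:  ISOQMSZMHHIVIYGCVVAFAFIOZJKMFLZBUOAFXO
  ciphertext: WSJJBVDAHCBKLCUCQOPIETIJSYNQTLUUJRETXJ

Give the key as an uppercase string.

  i= 0: W-I = 14 → O
  i= 1: S-S =  0 → A
  i= 2: J-O = 21 → V
  i= 3: J-Q = 19 → T
  i= 4: B-M = 15 → P
  i= 5: V-S =  3 → D
  i= 6: D-Z =  4 → E
  i= 7: A-M = 14 → O
  i= 8: H-H =  0 → A
  i= 9: C-H = 21 → V
  i=10: B-I = 19 → T
  i=11: K-V = 15 → P
  i=12: L-I =  3 → D
  i=13: C-Y =  4 → E
  i=14: U-G = 14 → O
  i=15: C-C =  0 → A
  i=16: Q-V = 21 → V
  i=17: O-V = 19 → T
  i=18: P-A = 15 → P
  i=19: I-F =  3 → D
  i=20: E-A =  4 → E
  i=21: T-F = 14 → O
  i=22: I-I =  0 → A
  i=23: J-O = 21 → V
  i=24: S-Z = 19 → T
  i=25: Y-J = 15 → P
  i=26: N-K =  3 → D
  i=27: Q-M =  4 → E
  i=28: T-F = 14 → O
  i=29: L-L =  0 → A
  i=30: U-Z = 21 → V
  i=31: U-B = 19 → T
  i=32: J-U = 15 → P
  i=33: R-O =  3 → D
  i=34: E-A =  4 → E
  i=35: T-F = 14 → O
  i=36: X-X =  0 → A
  i=37: J-O = 21 → V
  shifts repeat with period 7: OAVTPDE

OAVTPDE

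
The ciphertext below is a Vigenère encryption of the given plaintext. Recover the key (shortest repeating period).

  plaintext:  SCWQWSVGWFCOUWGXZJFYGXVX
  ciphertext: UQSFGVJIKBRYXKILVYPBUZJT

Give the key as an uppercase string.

COWPKDO

  i= 0: U-S =  2 → C
  i= 1: Q-C = 14 → O
  i= 2: S-W = 22 → W
  i= 3: F-Q = 15 → P
  i= 4: G-W = 10 → K
  i= 5: V-S =  3 → D
  i= 6: J-V = 14 → O
  i= 7: I-G =  2 → C
  i= 8: K-W = 14 → O
  i= 9: B-F = 22 → W
  i=10: R-C = 15 → P
  i=11: Y-O = 10 → K
  i=12: X-U =  3 → D
  i=13: K-W = 14 → O
  i=14: I-G =  2 → C
  i=15: L-X = 14 → O
  i=16: V-Z = 22 → W
  i=17: Y-J = 15 → P
  i=18: P-F = 10 → K
  i=19: B-Y =  3 → D
  i=20: U-G = 14 → O
  i=21: Z-X =  2 → C
  i=22: J-V = 14 → O
  i=23: T-X = 22 → W
  shifts repeat with period 7: COWPKDO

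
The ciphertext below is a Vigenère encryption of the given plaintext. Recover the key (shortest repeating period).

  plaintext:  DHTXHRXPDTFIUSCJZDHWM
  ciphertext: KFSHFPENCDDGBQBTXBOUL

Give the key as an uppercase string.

HYZKYY

  i= 0: K-D =  7 → H
  i= 1: F-H = 24 → Y
  i= 2: S-T = 25 → Z
  i= 3: H-X = 10 → K
  i= 4: F-H = 24 → Y
  i= 5: P-R = 24 → Y
  i= 6: E-X =  7 → H
  i= 7: N-P = 24 → Y
  i= 8: C-D = 25 → Z
  i= 9: D-T = 10 → K
  i=10: D-F = 24 → Y
  i=11: G-I = 24 → Y
  i=12: B-U =  7 → H
  i=13: Q-S = 24 → Y
  i=14: B-C = 25 → Z
  i=15: T-J = 10 → K
  i=16: X-Z = 24 → Y
  i=17: B-D = 24 → Y
  i=18: O-H =  7 → H
  i=19: U-W = 24 → Y
  i=20: L-M = 25 → Z
  shifts repeat with period 6: HYZKYY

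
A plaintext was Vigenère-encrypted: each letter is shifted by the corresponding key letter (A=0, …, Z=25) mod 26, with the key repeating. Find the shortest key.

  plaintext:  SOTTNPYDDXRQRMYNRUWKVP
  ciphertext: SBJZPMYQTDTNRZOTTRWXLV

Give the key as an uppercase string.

  i= 0: S-S =  0 → A
  i= 1: B-O = 13 → N
  i= 2: J-T = 16 → Q
  i= 3: Z-T =  6 → G
  i= 4: P-N =  2 → C
  i= 5: M-P = 23 → X
  i= 6: Y-Y =  0 → A
  i= 7: Q-D = 13 → N
  i= 8: T-D = 16 → Q
  i= 9: D-X =  6 → G
  i=10: T-R =  2 → C
  i=11: N-Q = 23 → X
  i=12: R-R =  0 → A
  i=13: Z-M = 13 → N
  i=14: O-Y = 16 → Q
  i=15: T-N =  6 → G
  i=16: T-R =  2 → C
  i=17: R-U = 23 → X
  i=18: W-W =  0 → A
  i=19: X-K = 13 → N
  i=20: L-V = 16 → Q
  i=21: V-P =  6 → G
  shifts repeat with period 6: ANQGCX

ANQGCX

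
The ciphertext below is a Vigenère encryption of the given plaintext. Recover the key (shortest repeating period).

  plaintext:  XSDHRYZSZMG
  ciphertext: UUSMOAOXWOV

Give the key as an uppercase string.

  i= 0: U-X = 23 → X
  i= 1: U-S =  2 → C
  i= 2: S-D = 15 → P
  i= 3: M-H =  5 → F
  i= 4: O-R = 23 → X
  i= 5: A-Y =  2 → C
  i= 6: O-Z = 15 → P
  i= 7: X-S =  5 → F
  i= 8: W-Z = 23 → X
  i= 9: O-M =  2 → C
  i=10: V-G = 15 → P
  shifts repeat with period 4: XCPF

XCPF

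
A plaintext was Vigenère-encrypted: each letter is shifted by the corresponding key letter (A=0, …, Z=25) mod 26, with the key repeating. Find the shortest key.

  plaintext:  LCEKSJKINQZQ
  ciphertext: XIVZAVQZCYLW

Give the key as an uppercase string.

  i= 0: X-L = 12 → M
  i= 1: I-C =  6 → G
  i= 2: V-E = 17 → R
  i= 3: Z-K = 15 → P
  i= 4: A-S =  8 → I
  i= 5: V-J = 12 → M
  i= 6: Q-K =  6 → G
  i= 7: Z-I = 17 → R
  i= 8: C-N = 15 → P
  i= 9: Y-Q =  8 → I
  i=10: L-Z = 12 → M
  i=11: W-Q =  6 → G
  shifts repeat with period 5: MGRPI

MGRPI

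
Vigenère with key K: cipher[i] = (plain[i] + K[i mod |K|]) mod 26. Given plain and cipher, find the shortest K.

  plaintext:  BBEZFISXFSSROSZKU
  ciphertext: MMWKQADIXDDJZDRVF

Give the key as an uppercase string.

LLS

  i= 0: M-B = 11 → L
  i= 1: M-B = 11 → L
  i= 2: W-E = 18 → S
  i= 3: K-Z = 11 → L
  i= 4: Q-F = 11 → L
  i= 5: A-I = 18 → S
  i= 6: D-S = 11 → L
  i= 7: I-X = 11 → L
  i= 8: X-F = 18 → S
  i= 9: D-S = 11 → L
  i=10: D-S = 11 → L
  i=11: J-R = 18 → S
  i=12: Z-O = 11 → L
  i=13: D-S = 11 → L
  i=14: R-Z = 18 → S
  i=15: V-K = 11 → L
  i=16: F-U = 11 → L
  shifts repeat with period 3: LLS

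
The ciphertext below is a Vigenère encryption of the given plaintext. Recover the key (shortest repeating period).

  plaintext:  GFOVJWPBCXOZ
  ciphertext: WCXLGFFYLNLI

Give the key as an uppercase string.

QXJ

  i= 0: W-G = 16 → Q
  i= 1: C-F = 23 → X
  i= 2: X-O =  9 → J
  i= 3: L-V = 16 → Q
  i= 4: G-J = 23 → X
  i= 5: F-W =  9 → J
  i= 6: F-P = 16 → Q
  i= 7: Y-B = 23 → X
  i= 8: L-C =  9 → J
  i= 9: N-X = 16 → Q
  i=10: L-O = 23 → X
  i=11: I-Z =  9 → J
  shifts repeat with period 3: QXJ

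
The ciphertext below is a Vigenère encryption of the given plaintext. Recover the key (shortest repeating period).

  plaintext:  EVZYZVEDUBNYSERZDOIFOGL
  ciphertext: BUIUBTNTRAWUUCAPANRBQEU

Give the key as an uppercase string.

  i= 0: B-E = 23 → X
  i= 1: U-V = 25 → Z
  i= 2: I-Z =  9 → J
  i= 3: U-Y = 22 → W
  i= 4: B-Z =  2 → C
  i= 5: T-V = 24 → Y
  i= 6: N-E =  9 → J
  i= 7: T-D = 16 → Q
  i= 8: R-U = 23 → X
  i= 9: A-B = 25 → Z
  i=10: W-N =  9 → J
  i=11: U-Y = 22 → W
  i=12: U-S =  2 → C
  i=13: C-E = 24 → Y
  i=14: A-R =  9 → J
  i=15: P-Z = 16 → Q
  i=16: A-D = 23 → X
  i=17: N-O = 25 → Z
  i=18: R-I =  9 → J
  i=19: B-F = 22 → W
  i=20: Q-O =  2 → C
  i=21: E-G = 24 → Y
  i=22: U-L =  9 → J
  shifts repeat with period 8: XZJWCYJQ

XZJWCYJQ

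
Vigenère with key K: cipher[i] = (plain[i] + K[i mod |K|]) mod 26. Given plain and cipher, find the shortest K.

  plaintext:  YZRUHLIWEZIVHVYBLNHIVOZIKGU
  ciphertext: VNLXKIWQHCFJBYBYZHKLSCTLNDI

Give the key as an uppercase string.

  i= 0: V-Y = 23 → X
  i= 1: N-Z = 14 → O
  i= 2: L-R = 20 → U
  i= 3: X-U =  3 → D
  i= 4: K-H =  3 → D
  i= 5: I-L = 23 → X
  i= 6: W-I = 14 → O
  i= 7: Q-W = 20 → U
  i= 8: H-E =  3 → D
  i= 9: C-Z =  3 → D
  i=10: F-I = 23 → X
  i=11: J-V = 14 → O
  i=12: B-H = 20 → U
  i=13: Y-V =  3 → D
  i=14: B-Y =  3 → D
  i=15: Y-B = 23 → X
  i=16: Z-L = 14 → O
  i=17: H-N = 20 → U
  i=18: K-H =  3 → D
  i=19: L-I =  3 → D
  i=20: S-V = 23 → X
  i=21: C-O = 14 → O
  i=22: T-Z = 20 → U
  i=23: L-I =  3 → D
  i=24: N-K =  3 → D
  i=25: D-G = 23 → X
  i=26: I-U = 14 → O
  shifts repeat with period 5: XOUDD

XOUDD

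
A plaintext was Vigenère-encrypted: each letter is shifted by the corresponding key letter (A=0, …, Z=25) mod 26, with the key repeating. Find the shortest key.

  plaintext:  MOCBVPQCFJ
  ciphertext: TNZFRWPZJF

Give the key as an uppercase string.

  i= 0: T-M =  7 → H
  i= 1: N-O = 25 → Z
  i= 2: Z-C = 23 → X
  i= 3: F-B =  4 → E
  i= 4: R-V = 22 → W
  i= 5: W-P =  7 → H
  i= 6: P-Q = 25 → Z
  i= 7: Z-C = 23 → X
  i= 8: J-F =  4 → E
  i= 9: F-J = 22 → W
  shifts repeat with period 5: HZXEW

HZXEW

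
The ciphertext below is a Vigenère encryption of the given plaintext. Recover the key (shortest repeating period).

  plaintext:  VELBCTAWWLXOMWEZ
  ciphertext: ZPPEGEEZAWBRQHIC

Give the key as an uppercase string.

ELED

  i= 0: Z-V =  4 → E
  i= 1: P-E = 11 → L
  i= 2: P-L =  4 → E
  i= 3: E-B =  3 → D
  i= 4: G-C =  4 → E
  i= 5: E-T = 11 → L
  i= 6: E-A =  4 → E
  i= 7: Z-W =  3 → D
  i= 8: A-W =  4 → E
  i= 9: W-L = 11 → L
  i=10: B-X =  4 → E
  i=11: R-O =  3 → D
  i=12: Q-M =  4 → E
  i=13: H-W = 11 → L
  i=14: I-E =  4 → E
  i=15: C-Z =  3 → D
  shifts repeat with period 4: ELED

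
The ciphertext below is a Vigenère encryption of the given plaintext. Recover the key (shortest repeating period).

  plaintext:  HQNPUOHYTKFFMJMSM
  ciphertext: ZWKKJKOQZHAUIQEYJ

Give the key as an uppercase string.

  i= 0: Z-H = 18 → S
  i= 1: W-Q =  6 → G
  i= 2: K-N = 23 → X
  i= 3: K-P = 21 → V
  i= 4: J-U = 15 → P
  i= 5: K-O = 22 → W
  i= 6: O-H =  7 → H
  i= 7: Q-Y = 18 → S
  i= 8: Z-T =  6 → G
  i= 9: H-K = 23 → X
  i=10: A-F = 21 → V
  i=11: U-F = 15 → P
  i=12: I-M = 22 → W
  i=13: Q-J =  7 → H
  i=14: E-M = 18 → S
  i=15: Y-S =  6 → G
  i=16: J-M = 23 → X
  shifts repeat with period 7: SGXVPWH

SGXVPWH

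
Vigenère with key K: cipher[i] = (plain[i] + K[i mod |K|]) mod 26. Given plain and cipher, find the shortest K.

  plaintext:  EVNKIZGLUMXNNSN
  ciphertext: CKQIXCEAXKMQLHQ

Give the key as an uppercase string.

  i= 0: C-E = 24 → Y
  i= 1: K-V = 15 → P
  i= 2: Q-N =  3 → D
  i= 3: I-K = 24 → Y
  i= 4: X-I = 15 → P
  i= 5: C-Z =  3 → D
  i= 6: E-G = 24 → Y
  i= 7: A-L = 15 → P
  i= 8: X-U =  3 → D
  i= 9: K-M = 24 → Y
  i=10: M-X = 15 → P
  i=11: Q-N =  3 → D
  i=12: L-N = 24 → Y
  i=13: H-S = 15 → P
  i=14: Q-N =  3 → D
  shifts repeat with period 3: YPD

YPD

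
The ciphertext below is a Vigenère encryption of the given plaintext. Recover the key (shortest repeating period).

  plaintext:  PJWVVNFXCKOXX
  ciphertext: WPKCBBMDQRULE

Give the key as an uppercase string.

HGO

  i= 0: W-P =  7 → H
  i= 1: P-J =  6 → G
  i= 2: K-W = 14 → O
  i= 3: C-V =  7 → H
  i= 4: B-V =  6 → G
  i= 5: B-N = 14 → O
  i= 6: M-F =  7 → H
  i= 7: D-X =  6 → G
  i= 8: Q-C = 14 → O
  i= 9: R-K =  7 → H
  i=10: U-O =  6 → G
  i=11: L-X = 14 → O
  i=12: E-X =  7 → H
  shifts repeat with period 3: HGO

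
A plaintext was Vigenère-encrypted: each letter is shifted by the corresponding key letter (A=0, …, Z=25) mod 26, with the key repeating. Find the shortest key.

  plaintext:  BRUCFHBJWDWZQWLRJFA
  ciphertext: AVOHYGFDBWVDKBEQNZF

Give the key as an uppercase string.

  i= 0: A-B = 25 → Z
  i= 1: V-R =  4 → E
  i= 2: O-U = 20 → U
  i= 3: H-C =  5 → F
  i= 4: Y-F = 19 → T
  i= 5: G-H = 25 → Z
  i= 6: F-B =  4 → E
  i= 7: D-J = 20 → U
  i= 8: B-W =  5 → F
  i= 9: W-D = 19 → T
  i=10: V-W = 25 → Z
  i=11: D-Z =  4 → E
  i=12: K-Q = 20 → U
  i=13: B-W =  5 → F
  i=14: E-L = 19 → T
  i=15: Q-R = 25 → Z
  i=16: N-J =  4 → E
  i=17: Z-F = 20 → U
  i=18: F-A =  5 → F
  shifts repeat with period 5: ZEUFT

ZEUFT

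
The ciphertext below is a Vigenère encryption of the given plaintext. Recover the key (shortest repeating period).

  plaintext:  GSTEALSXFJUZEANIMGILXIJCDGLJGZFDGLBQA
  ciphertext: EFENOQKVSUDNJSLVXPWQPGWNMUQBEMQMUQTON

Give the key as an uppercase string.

YNLJOFS

  i= 0: E-G = 24 → Y
  i= 1: F-S = 13 → N
  i= 2: E-T = 11 → L
  i= 3: N-E =  9 → J
  i= 4: O-A = 14 → O
  i= 5: Q-L =  5 → F
  i= 6: K-S = 18 → S
  i= 7: V-X = 24 → Y
  i= 8: S-F = 13 → N
  i= 9: U-J = 11 → L
  i=10: D-U =  9 → J
  i=11: N-Z = 14 → O
  i=12: J-E =  5 → F
  i=13: S-A = 18 → S
  i=14: L-N = 24 → Y
  i=15: V-I = 13 → N
  i=16: X-M = 11 → L
  i=17: P-G =  9 → J
  i=18: W-I = 14 → O
  i=19: Q-L =  5 → F
  i=20: P-X = 18 → S
  i=21: G-I = 24 → Y
  i=22: W-J = 13 → N
  i=23: N-C = 11 → L
  i=24: M-D =  9 → J
  i=25: U-G = 14 → O
  i=26: Q-L =  5 → F
  i=27: B-J = 18 → S
  i=28: E-G = 24 → Y
  i=29: M-Z = 13 → N
  i=30: Q-F = 11 → L
  i=31: M-D =  9 → J
  i=32: U-G = 14 → O
  i=33: Q-L =  5 → F
  i=34: T-B = 18 → S
  i=35: O-Q = 24 → Y
  i=36: N-A = 13 → N
  shifts repeat with period 7: YNLJOFS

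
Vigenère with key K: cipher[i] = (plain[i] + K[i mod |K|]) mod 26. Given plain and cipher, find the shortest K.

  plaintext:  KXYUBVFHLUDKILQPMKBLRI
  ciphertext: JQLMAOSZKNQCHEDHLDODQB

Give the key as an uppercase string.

  i= 0: J-K = 25 → Z
  i= 1: Q-X = 19 → T
  i= 2: L-Y = 13 → N
  i= 3: M-U = 18 → S
  i= 4: A-B = 25 → Z
  i= 5: O-V = 19 → T
  i= 6: S-F = 13 → N
  i= 7: Z-H = 18 → S
  i= 8: K-L = 25 → Z
  i= 9: N-U = 19 → T
  i=10: Q-D = 13 → N
  i=11: C-K = 18 → S
  i=12: H-I = 25 → Z
  i=13: E-L = 19 → T
  i=14: D-Q = 13 → N
  i=15: H-P = 18 → S
  i=16: L-M = 25 → Z
  i=17: D-K = 19 → T
  i=18: O-B = 13 → N
  i=19: D-L = 18 → S
  i=20: Q-R = 25 → Z
  i=21: B-I = 19 → T
  shifts repeat with period 4: ZTNS

ZTNS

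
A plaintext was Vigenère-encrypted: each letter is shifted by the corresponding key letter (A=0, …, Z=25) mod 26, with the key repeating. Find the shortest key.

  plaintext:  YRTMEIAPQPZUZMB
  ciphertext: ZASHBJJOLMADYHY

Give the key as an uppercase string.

  i= 0: Z-Y =  1 → B
  i= 1: A-R =  9 → J
  i= 2: S-T = 25 → Z
  i= 3: H-M = 21 → V
  i= 4: B-E = 23 → X
  i= 5: J-I =  1 → B
  i= 6: J-A =  9 → J
  i= 7: O-P = 25 → Z
  i= 8: L-Q = 21 → V
  i= 9: M-P = 23 → X
  i=10: A-Z =  1 → B
  i=11: D-U =  9 → J
  i=12: Y-Z = 25 → Z
  i=13: H-M = 21 → V
  i=14: Y-B = 23 → X
  shifts repeat with period 5: BJZVX

BJZVX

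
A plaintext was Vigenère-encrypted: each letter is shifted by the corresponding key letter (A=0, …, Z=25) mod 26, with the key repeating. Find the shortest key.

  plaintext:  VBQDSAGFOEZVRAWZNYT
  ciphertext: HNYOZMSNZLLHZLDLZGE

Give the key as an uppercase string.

  i= 0: H-V = 12 → M
  i= 1: N-B = 12 → M
  i= 2: Y-Q =  8 → I
  i= 3: O-D = 11 → L
  i= 4: Z-S =  7 → H
  i= 5: M-A = 12 → M
  i= 6: S-G = 12 → M
  i= 7: N-F =  8 → I
  i= 8: Z-O = 11 → L
  i= 9: L-E =  7 → H
  i=10: L-Z = 12 → M
  i=11: H-V = 12 → M
  i=12: Z-R =  8 → I
  i=13: L-A = 11 → L
  i=14: D-W =  7 → H
  i=15: L-Z = 12 → M
  i=16: Z-N = 12 → M
  i=17: G-Y =  8 → I
  i=18: E-T = 11 → L
  shifts repeat with period 5: MMILH

MMILH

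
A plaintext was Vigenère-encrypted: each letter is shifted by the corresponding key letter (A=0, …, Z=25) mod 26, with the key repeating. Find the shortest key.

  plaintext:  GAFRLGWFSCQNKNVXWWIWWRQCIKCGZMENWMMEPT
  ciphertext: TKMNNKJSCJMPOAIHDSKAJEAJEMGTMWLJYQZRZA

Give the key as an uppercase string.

NKHWCEN

  i= 0: T-G = 13 → N
  i= 1: K-A = 10 → K
  i= 2: M-F =  7 → H
  i= 3: N-R = 22 → W
  i= 4: N-L =  2 → C
  i= 5: K-G =  4 → E
  i= 6: J-W = 13 → N
  i= 7: S-F = 13 → N
  i= 8: C-S = 10 → K
  i= 9: J-C =  7 → H
  i=10: M-Q = 22 → W
  i=11: P-N =  2 → C
  i=12: O-K =  4 → E
  i=13: A-N = 13 → N
  i=14: I-V = 13 → N
  i=15: H-X = 10 → K
  i=16: D-W =  7 → H
  i=17: S-W = 22 → W
  i=18: K-I =  2 → C
  i=19: A-W =  4 → E
  i=20: J-W = 13 → N
  i=21: E-R = 13 → N
  i=22: A-Q = 10 → K
  i=23: J-C =  7 → H
  i=24: E-I = 22 → W
  i=25: M-K =  2 → C
  i=26: G-C =  4 → E
  i=27: T-G = 13 → N
  i=28: M-Z = 13 → N
  i=29: W-M = 10 → K
  i=30: L-E =  7 → H
  i=31: J-N = 22 → W
  i=32: Y-W =  2 → C
  i=33: Q-M =  4 → E
  i=34: Z-M = 13 → N
  i=35: R-E = 13 → N
  i=36: Z-P = 10 → K
  i=37: A-T =  7 → H
  shifts repeat with period 7: NKHWCEN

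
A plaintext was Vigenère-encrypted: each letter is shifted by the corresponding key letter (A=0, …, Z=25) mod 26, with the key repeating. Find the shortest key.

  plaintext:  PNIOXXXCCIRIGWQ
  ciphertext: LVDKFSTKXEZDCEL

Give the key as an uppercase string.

  i= 0: L-P = 22 → W
  i= 1: V-N =  8 → I
  i= 2: D-I = 21 → V
  i= 3: K-O = 22 → W
  i= 4: F-X =  8 → I
  i= 5: S-X = 21 → V
  i= 6: T-X = 22 → W
  i= 7: K-C =  8 → I
  i= 8: X-C = 21 → V
  i= 9: E-I = 22 → W
  i=10: Z-R =  8 → I
  i=11: D-I = 21 → V
  i=12: C-G = 22 → W
  i=13: E-W =  8 → I
  i=14: L-Q = 21 → V
  shifts repeat with period 3: WIV

WIV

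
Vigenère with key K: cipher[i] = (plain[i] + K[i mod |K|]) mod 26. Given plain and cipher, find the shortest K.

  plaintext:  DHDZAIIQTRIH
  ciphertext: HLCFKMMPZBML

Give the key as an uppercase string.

EEZGK

  i= 0: H-D =  4 → E
  i= 1: L-H =  4 → E
  i= 2: C-D = 25 → Z
  i= 3: F-Z =  6 → G
  i= 4: K-A = 10 → K
  i= 5: M-I =  4 → E
  i= 6: M-I =  4 → E
  i= 7: P-Q = 25 → Z
  i= 8: Z-T =  6 → G
  i= 9: B-R = 10 → K
  i=10: M-I =  4 → E
  i=11: L-H =  4 → E
  shifts repeat with period 5: EEZGK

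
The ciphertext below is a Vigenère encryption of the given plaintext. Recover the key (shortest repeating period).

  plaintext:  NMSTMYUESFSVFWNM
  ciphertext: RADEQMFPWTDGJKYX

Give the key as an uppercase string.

EOLL

  i= 0: R-N =  4 → E
  i= 1: A-M = 14 → O
  i= 2: D-S = 11 → L
  i= 3: E-T = 11 → L
  i= 4: Q-M =  4 → E
  i= 5: M-Y = 14 → O
  i= 6: F-U = 11 → L
  i= 7: P-E = 11 → L
  i= 8: W-S =  4 → E
  i= 9: T-F = 14 → O
  i=10: D-S = 11 → L
  i=11: G-V = 11 → L
  i=12: J-F =  4 → E
  i=13: K-W = 14 → O
  i=14: Y-N = 11 → L
  i=15: X-M = 11 → L
  shifts repeat with period 4: EOLL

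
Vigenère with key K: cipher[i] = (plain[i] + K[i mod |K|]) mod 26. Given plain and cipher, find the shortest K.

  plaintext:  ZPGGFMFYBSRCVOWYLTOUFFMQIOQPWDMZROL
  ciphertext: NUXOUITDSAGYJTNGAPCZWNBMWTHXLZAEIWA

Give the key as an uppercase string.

OFRIPW

  i= 0: N-Z = 14 → O
  i= 1: U-P =  5 → F
  i= 2: X-G = 17 → R
  i= 3: O-G =  8 → I
  i= 4: U-F = 15 → P
  i= 5: I-M = 22 → W
  i= 6: T-F = 14 → O
  i= 7: D-Y =  5 → F
  i= 8: S-B = 17 → R
  i= 9: A-S =  8 → I
  i=10: G-R = 15 → P
  i=11: Y-C = 22 → W
  i=12: J-V = 14 → O
  i=13: T-O =  5 → F
  i=14: N-W = 17 → R
  i=15: G-Y =  8 → I
  i=16: A-L = 15 → P
  i=17: P-T = 22 → W
  i=18: C-O = 14 → O
  i=19: Z-U =  5 → F
  i=20: W-F = 17 → R
  i=21: N-F =  8 → I
  i=22: B-M = 15 → P
  i=23: M-Q = 22 → W
  i=24: W-I = 14 → O
  i=25: T-O =  5 → F
  i=26: H-Q = 17 → R
  i=27: X-P =  8 → I
  i=28: L-W = 15 → P
  i=29: Z-D = 22 → W
  i=30: A-M = 14 → O
  i=31: E-Z =  5 → F
  i=32: I-R = 17 → R
  i=33: W-O =  8 → I
  i=34: A-L = 15 → P
  shifts repeat with period 6: OFRIPW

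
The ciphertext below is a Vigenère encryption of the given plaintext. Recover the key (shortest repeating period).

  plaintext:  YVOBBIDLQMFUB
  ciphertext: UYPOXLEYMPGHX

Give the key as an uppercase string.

WDBN

  i= 0: U-Y = 22 → W
  i= 1: Y-V =  3 → D
  i= 2: P-O =  1 → B
  i= 3: O-B = 13 → N
  i= 4: X-B = 22 → W
  i= 5: L-I =  3 → D
  i= 6: E-D =  1 → B
  i= 7: Y-L = 13 → N
  i= 8: M-Q = 22 → W
  i= 9: P-M =  3 → D
  i=10: G-F =  1 → B
  i=11: H-U = 13 → N
  i=12: X-B = 22 → W
  shifts repeat with period 4: WDBN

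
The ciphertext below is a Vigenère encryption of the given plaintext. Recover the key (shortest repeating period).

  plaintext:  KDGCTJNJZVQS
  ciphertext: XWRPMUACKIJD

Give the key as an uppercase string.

NTL

  i= 0: X-K = 13 → N
  i= 1: W-D = 19 → T
  i= 2: R-G = 11 → L
  i= 3: P-C = 13 → N
  i= 4: M-T = 19 → T
  i= 5: U-J = 11 → L
  i= 6: A-N = 13 → N
  i= 7: C-J = 19 → T
  i= 8: K-Z = 11 → L
  i= 9: I-V = 13 → N
  i=10: J-Q = 19 → T
  i=11: D-S = 11 → L
  shifts repeat with period 3: NTL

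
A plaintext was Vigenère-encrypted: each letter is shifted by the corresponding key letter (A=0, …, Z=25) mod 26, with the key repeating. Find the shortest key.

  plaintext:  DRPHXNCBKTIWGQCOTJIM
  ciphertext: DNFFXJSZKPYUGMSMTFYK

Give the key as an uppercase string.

  i= 0: D-D =  0 → A
  i= 1: N-R = 22 → W
  i= 2: F-P = 16 → Q
  i= 3: F-H = 24 → Y
  i= 4: X-X =  0 → A
  i= 5: J-N = 22 → W
  i= 6: S-C = 16 → Q
  i= 7: Z-B = 24 → Y
  i= 8: K-K =  0 → A
  i= 9: P-T = 22 → W
  i=10: Y-I = 16 → Q
  i=11: U-W = 24 → Y
  i=12: G-G =  0 → A
  i=13: M-Q = 22 → W
  i=14: S-C = 16 → Q
  i=15: M-O = 24 → Y
  i=16: T-T =  0 → A
  i=17: F-J = 22 → W
  i=18: Y-I = 16 → Q
  i=19: K-M = 24 → Y
  shifts repeat with period 4: AWQY

AWQY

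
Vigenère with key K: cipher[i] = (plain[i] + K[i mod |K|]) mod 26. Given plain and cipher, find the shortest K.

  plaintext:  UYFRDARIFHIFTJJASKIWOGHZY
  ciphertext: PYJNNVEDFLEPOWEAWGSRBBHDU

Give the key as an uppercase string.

  i= 0: P-U = 21 → V
  i= 1: Y-Y =  0 → A
  i= 2: J-F =  4 → E
  i= 3: N-R = 22 → W
  i= 4: N-D = 10 → K
  i= 5: V-A = 21 → V
  i= 6: E-R = 13 → N
  i= 7: D-I = 21 → V
  i= 8: F-F =  0 → A
  i= 9: L-H =  4 → E
  i=10: E-I = 22 → W
  i=11: P-F = 10 → K
  i=12: O-T = 21 → V
  i=13: W-J = 13 → N
  i=14: E-J = 21 → V
  i=15: A-A =  0 → A
  i=16: W-S =  4 → E
  i=17: G-K = 22 → W
  i=18: S-I = 10 → K
  i=19: R-W = 21 → V
  i=20: B-O = 13 → N
  i=21: B-G = 21 → V
  i=22: H-H =  0 → A
  i=23: D-Z =  4 → E
  i=24: U-Y = 22 → W
  shifts repeat with period 7: VAEWKVN

VAEWKVN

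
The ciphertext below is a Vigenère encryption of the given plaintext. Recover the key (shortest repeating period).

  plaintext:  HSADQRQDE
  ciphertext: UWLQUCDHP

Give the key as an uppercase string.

  i= 0: U-H = 13 → N
  i= 1: W-S =  4 → E
  i= 2: L-A = 11 → L
  i= 3: Q-D = 13 → N
  i= 4: U-Q =  4 → E
  i= 5: C-R = 11 → L
  i= 6: D-Q = 13 → N
  i= 7: H-D =  4 → E
  i= 8: P-E = 11 → L
  shifts repeat with period 3: NEL

NEL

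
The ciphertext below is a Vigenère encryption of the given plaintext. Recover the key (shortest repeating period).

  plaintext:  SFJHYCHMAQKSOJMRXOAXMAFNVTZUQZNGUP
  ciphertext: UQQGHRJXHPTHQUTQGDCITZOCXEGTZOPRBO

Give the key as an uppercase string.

  i= 0: U-S =  2 → C
  i= 1: Q-F = 11 → L
  i= 2: Q-J =  7 → H
  i= 3: G-H = 25 → Z
  i= 4: H-Y =  9 → J
  i= 5: R-C = 15 → P
  i= 6: J-H =  2 → C
  i= 7: X-M = 11 → L
  i= 8: H-A =  7 → H
  i= 9: P-Q = 25 → Z
  i=10: T-K =  9 → J
  i=11: H-S = 15 → P
  i=12: Q-O =  2 → C
  i=13: U-J = 11 → L
  i=14: T-M =  7 → H
  i=15: Q-R = 25 → Z
  i=16: G-X =  9 → J
  i=17: D-O = 15 → P
  i=18: C-A =  2 → C
  i=19: I-X = 11 → L
  i=20: T-M =  7 → H
  i=21: Z-A = 25 → Z
  i=22: O-F =  9 → J
  i=23: C-N = 15 → P
  i=24: X-V =  2 → C
  i=25: E-T = 11 → L
  i=26: G-Z =  7 → H
  i=27: T-U = 25 → Z
  i=28: Z-Q =  9 → J
  i=29: O-Z = 15 → P
  i=30: P-N =  2 → C
  i=31: R-G = 11 → L
  i=32: B-U =  7 → H
  i=33: O-P = 25 → Z
  shifts repeat with period 6: CLHZJP

CLHZJP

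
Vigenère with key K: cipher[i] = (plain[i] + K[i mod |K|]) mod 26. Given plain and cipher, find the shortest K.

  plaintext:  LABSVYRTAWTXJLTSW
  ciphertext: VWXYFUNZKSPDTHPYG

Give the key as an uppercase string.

KWWG

  i= 0: V-L = 10 → K
  i= 1: W-A = 22 → W
  i= 2: X-B = 22 → W
  i= 3: Y-S =  6 → G
  i= 4: F-V = 10 → K
  i= 5: U-Y = 22 → W
  i= 6: N-R = 22 → W
  i= 7: Z-T =  6 → G
  i= 8: K-A = 10 → K
  i= 9: S-W = 22 → W
  i=10: P-T = 22 → W
  i=11: D-X =  6 → G
  i=12: T-J = 10 → K
  i=13: H-L = 22 → W
  i=14: P-T = 22 → W
  i=15: Y-S =  6 → G
  i=16: G-W = 10 → K
  shifts repeat with period 4: KWWG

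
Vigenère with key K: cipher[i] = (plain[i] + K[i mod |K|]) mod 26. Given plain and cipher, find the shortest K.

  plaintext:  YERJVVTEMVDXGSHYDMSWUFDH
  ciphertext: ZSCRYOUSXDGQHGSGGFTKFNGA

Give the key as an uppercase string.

  i= 0: Z-Y =  1 → B
  i= 1: S-E = 14 → O
  i= 2: C-R = 11 → L
  i= 3: R-J =  8 → I
  i= 4: Y-V =  3 → D
  i= 5: O-V = 19 → T
  i= 6: U-T =  1 → B
  i= 7: S-E = 14 → O
  i= 8: X-M = 11 → L
  i= 9: D-V =  8 → I
  i=10: G-D =  3 → D
  i=11: Q-X = 19 → T
  i=12: H-G =  1 → B
  i=13: G-S = 14 → O
  i=14: S-H = 11 → L
  i=15: G-Y =  8 → I
  i=16: G-D =  3 → D
  i=17: F-M = 19 → T
  i=18: T-S =  1 → B
  i=19: K-W = 14 → O
  i=20: F-U = 11 → L
  i=21: N-F =  8 → I
  i=22: G-D =  3 → D
  i=23: A-H = 19 → T
  shifts repeat with period 6: BOLIDT

BOLIDT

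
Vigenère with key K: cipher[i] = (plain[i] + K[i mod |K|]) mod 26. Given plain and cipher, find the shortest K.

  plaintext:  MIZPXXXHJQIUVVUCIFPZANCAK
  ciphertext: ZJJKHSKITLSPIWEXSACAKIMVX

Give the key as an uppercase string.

NBKVKV

  i= 0: Z-M = 13 → N
  i= 1: J-I =  1 → B
  i= 2: J-Z = 10 → K
  i= 3: K-P = 21 → V
  i= 4: H-X = 10 → K
  i= 5: S-X = 21 → V
  i= 6: K-X = 13 → N
  i= 7: I-H =  1 → B
  i= 8: T-J = 10 → K
  i= 9: L-Q = 21 → V
  i=10: S-I = 10 → K
  i=11: P-U = 21 → V
  i=12: I-V = 13 → N
  i=13: W-V =  1 → B
  i=14: E-U = 10 → K
  i=15: X-C = 21 → V
  i=16: S-I = 10 → K
  i=17: A-F = 21 → V
  i=18: C-P = 13 → N
  i=19: A-Z =  1 → B
  i=20: K-A = 10 → K
  i=21: I-N = 21 → V
  i=22: M-C = 10 → K
  i=23: V-A = 21 → V
  i=24: X-K = 13 → N
  shifts repeat with period 6: NBKVKV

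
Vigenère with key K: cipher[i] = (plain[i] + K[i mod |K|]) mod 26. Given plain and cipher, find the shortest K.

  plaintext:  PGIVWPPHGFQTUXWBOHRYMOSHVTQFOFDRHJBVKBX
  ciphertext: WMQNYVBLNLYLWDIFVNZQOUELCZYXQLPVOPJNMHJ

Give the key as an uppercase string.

  i= 0: W-P =  7 → H
  i= 1: M-G =  6 → G
  i= 2: Q-I =  8 → I
  i= 3: N-V = 18 → S
  i= 4: Y-W =  2 → C
  i= 5: V-P =  6 → G
  i= 6: B-P = 12 → M
  i= 7: L-H =  4 → E
  i= 8: N-G =  7 → H
  i= 9: L-F =  6 → G
  i=10: Y-Q =  8 → I
  i=11: L-T = 18 → S
  i=12: W-U =  2 → C
  i=13: D-X =  6 → G
  i=14: I-W = 12 → M
  i=15: F-B =  4 → E
  i=16: V-O =  7 → H
  i=17: N-H =  6 → G
  i=18: Z-R =  8 → I
  i=19: Q-Y = 18 → S
  i=20: O-M =  2 → C
  i=21: U-O =  6 → G
  i=22: E-S = 12 → M
  i=23: L-H =  4 → E
  i=24: C-V =  7 → H
  i=25: Z-T =  6 → G
  i=26: Y-Q =  8 → I
  i=27: X-F = 18 → S
  i=28: Q-O =  2 → C
  i=29: L-F =  6 → G
  i=30: P-D = 12 → M
  i=31: V-R =  4 → E
  i=32: O-H =  7 → H
  i=33: P-J =  6 → G
  i=34: J-B =  8 → I
  i=35: N-V = 18 → S
  i=36: M-K =  2 → C
  i=37: H-B =  6 → G
  i=38: J-X = 12 → M
  shifts repeat with period 8: HGISCGME

HGISCGME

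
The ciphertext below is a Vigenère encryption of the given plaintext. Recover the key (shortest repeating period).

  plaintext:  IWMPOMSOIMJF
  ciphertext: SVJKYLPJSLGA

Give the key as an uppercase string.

  i= 0: S-I = 10 → K
  i= 1: V-W = 25 → Z
  i= 2: J-M = 23 → X
  i= 3: K-P = 21 → V
  i= 4: Y-O = 10 → K
  i= 5: L-M = 25 → Z
  i= 6: P-S = 23 → X
  i= 7: J-O = 21 → V
  i= 8: S-I = 10 → K
  i= 9: L-M = 25 → Z
  i=10: G-J = 23 → X
  i=11: A-F = 21 → V
  shifts repeat with period 4: KZXV

KZXV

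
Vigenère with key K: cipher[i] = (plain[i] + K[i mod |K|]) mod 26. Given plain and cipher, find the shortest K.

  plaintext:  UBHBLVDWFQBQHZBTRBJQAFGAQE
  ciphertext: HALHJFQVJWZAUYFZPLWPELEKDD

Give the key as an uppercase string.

NZEGYK

  i= 0: H-U = 13 → N
  i= 1: A-B = 25 → Z
  i= 2: L-H =  4 → E
  i= 3: H-B =  6 → G
  i= 4: J-L = 24 → Y
  i= 5: F-V = 10 → K
  i= 6: Q-D = 13 → N
  i= 7: V-W = 25 → Z
  i= 8: J-F =  4 → E
  i= 9: W-Q =  6 → G
  i=10: Z-B = 24 → Y
  i=11: A-Q = 10 → K
  i=12: U-H = 13 → N
  i=13: Y-Z = 25 → Z
  i=14: F-B =  4 → E
  i=15: Z-T =  6 → G
  i=16: P-R = 24 → Y
  i=17: L-B = 10 → K
  i=18: W-J = 13 → N
  i=19: P-Q = 25 → Z
  i=20: E-A =  4 → E
  i=21: L-F =  6 → G
  i=22: E-G = 24 → Y
  i=23: K-A = 10 → K
  i=24: D-Q = 13 → N
  i=25: D-E = 25 → Z
  shifts repeat with period 6: NZEGYK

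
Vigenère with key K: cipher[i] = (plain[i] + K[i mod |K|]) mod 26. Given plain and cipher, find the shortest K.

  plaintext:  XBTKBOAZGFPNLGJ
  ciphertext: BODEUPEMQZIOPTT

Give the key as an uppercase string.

  i= 0: B-X =  4 → E
  i= 1: O-B = 13 → N
  i= 2: D-T = 10 → K
  i= 3: E-K = 20 → U
  i= 4: U-B = 19 → T
  i= 5: P-O =  1 → B
  i= 6: E-A =  4 → E
  i= 7: M-Z = 13 → N
  i= 8: Q-G = 10 → K
  i= 9: Z-F = 20 → U
  i=10: I-P = 19 → T
  i=11: O-N =  1 → B
  i=12: P-L =  4 → E
  i=13: T-G = 13 → N
  i=14: T-J = 10 → K
  shifts repeat with period 6: ENKUTB

ENKUTB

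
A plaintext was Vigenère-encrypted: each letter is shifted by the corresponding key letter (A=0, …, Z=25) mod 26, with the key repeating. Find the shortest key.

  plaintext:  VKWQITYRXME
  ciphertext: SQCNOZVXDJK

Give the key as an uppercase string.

XGG

  i= 0: S-V = 23 → X
  i= 1: Q-K =  6 → G
  i= 2: C-W =  6 → G
  i= 3: N-Q = 23 → X
  i= 4: O-I =  6 → G
  i= 5: Z-T =  6 → G
  i= 6: V-Y = 23 → X
  i= 7: X-R =  6 → G
  i= 8: D-X =  6 → G
  i= 9: J-M = 23 → X
  i=10: K-E =  6 → G
  shifts repeat with period 3: XGG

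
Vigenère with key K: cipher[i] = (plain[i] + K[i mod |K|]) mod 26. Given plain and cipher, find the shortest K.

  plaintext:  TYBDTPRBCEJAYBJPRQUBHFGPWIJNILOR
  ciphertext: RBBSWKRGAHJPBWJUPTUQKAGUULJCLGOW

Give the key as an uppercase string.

YDAPDVAF

  i= 0: R-T = 24 → Y
  i= 1: B-Y =  3 → D
  i= 2: B-B =  0 → A
  i= 3: S-D = 15 → P
  i= 4: W-T =  3 → D
  i= 5: K-P = 21 → V
  i= 6: R-R =  0 → A
  i= 7: G-B =  5 → F
  i= 8: A-C = 24 → Y
  i= 9: H-E =  3 → D
  i=10: J-J =  0 → A
  i=11: P-A = 15 → P
  i=12: B-Y =  3 → D
  i=13: W-B = 21 → V
  i=14: J-J =  0 → A
  i=15: U-P =  5 → F
  i=16: P-R = 24 → Y
  i=17: T-Q =  3 → D
  i=18: U-U =  0 → A
  i=19: Q-B = 15 → P
  i=20: K-H =  3 → D
  i=21: A-F = 21 → V
  i=22: G-G =  0 → A
  i=23: U-P =  5 → F
  i=24: U-W = 24 → Y
  i=25: L-I =  3 → D
  i=26: J-J =  0 → A
  i=27: C-N = 15 → P
  i=28: L-I =  3 → D
  i=29: G-L = 21 → V
  i=30: O-O =  0 → A
  i=31: W-R =  5 → F
  shifts repeat with period 8: YDAPDVAF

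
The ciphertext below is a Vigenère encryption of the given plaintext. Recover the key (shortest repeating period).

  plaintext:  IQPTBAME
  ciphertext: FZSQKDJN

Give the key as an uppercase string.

  i= 0: F-I = 23 → X
  i= 1: Z-Q =  9 → J
  i= 2: S-P =  3 → D
  i= 3: Q-T = 23 → X
  i= 4: K-B =  9 → J
  i= 5: D-A =  3 → D
  i= 6: J-M = 23 → X
  i= 7: N-E =  9 → J
  shifts repeat with period 3: XJD

XJD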